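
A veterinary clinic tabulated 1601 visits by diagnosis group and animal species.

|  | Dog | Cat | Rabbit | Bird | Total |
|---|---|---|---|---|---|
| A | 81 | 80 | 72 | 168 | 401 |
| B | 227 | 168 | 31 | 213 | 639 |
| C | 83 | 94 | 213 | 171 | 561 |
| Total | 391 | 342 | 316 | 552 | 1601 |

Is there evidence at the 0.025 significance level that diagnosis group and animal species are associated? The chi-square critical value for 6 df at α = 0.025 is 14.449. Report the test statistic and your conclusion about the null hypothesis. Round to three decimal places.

245.771; reject H₀

Grand total N = 1601.
Expected counts (row total × column total / N):
  A, Dog: 401×391/1601 = 97.9332
  A, Cat: 401×342/1601 = 85.6602
  A, Rabbit: 401×316/1601 = 79.1480
  A, Bird: 401×552/1601 = 138.2586
  B, Dog: 639×391/1601 = 156.0581
  B, Cat: 639×342/1601 = 136.5009
  B, Rabbit: 639×316/1601 = 126.1237
  B, Bird: 639×552/1601 = 220.3173
  C, Dog: 561×391/1601 = 137.0087
  C, Cat: 561×342/1601 = 119.8389
  C, Rabbit: 561×316/1601 = 110.7283
  C, Bird: 561×552/1601 = 193.4241
Contributions (O − E)²/E:
  (81 − 97.9332)²/97.9332 = 2.9278
  (80 − 85.6602)²/85.6602 = 0.3740
  (72 − 79.1480)²/79.1480 = 0.6455
  (168 − 138.2586)²/138.2586 = 6.3978
  (227 − 156.0581)²/156.0581 = 32.2492
  (168 − 136.5009)²/136.5009 = 7.2688
  (31 − 126.1237)²/126.1237 = 71.7432
  (213 − 220.3173)²/220.3173 = 0.2430
  (83 − 137.0087)²/137.0087 = 21.2902
  (94 − 119.8389)²/119.8389 = 5.5712
  (213 − 110.7283)²/110.7283 = 94.4610
  (171 − 193.4241)²/193.4241 = 2.5997
χ² = 2.9278 + 0.3740 + 0.6455 + 6.3978 + 32.2492 + 7.2688 + 71.7432 + 0.2430 + 21.2902 + 5.5712 + 94.4610 + 2.5997 = 245.771
df = (3−1)(4−1) = 6. Since 245.771 > 14.449, reject the null hypothesis of independence at α = 0.025.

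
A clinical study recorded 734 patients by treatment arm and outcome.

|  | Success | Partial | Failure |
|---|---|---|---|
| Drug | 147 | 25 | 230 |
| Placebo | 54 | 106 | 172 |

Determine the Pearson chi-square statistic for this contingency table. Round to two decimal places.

95.68

Row totals: 402, 332. Column totals: 201, 131, 402. Grand total N = 734.
Expected counts (row total × column total / N):
  Drug, Success: 402×201/734 = 110.084
  Drug, Partial: 402×131/734 = 71.747
  Drug, Failure: 402×402/734 = 220.169
  Placebo, Success: 332×201/734 = 90.916
  Placebo, Partial: 332×131/734 = 59.253
  Placebo, Failure: 332×402/734 = 181.831
Contributions (O − E)²/E:
  (147 − 110.084)²/110.084 = 12.3796
  (25 − 71.747)²/71.747 = 30.4582
  (230 − 220.169)²/220.169 = 0.4390
  (54 − 90.916)²/90.916 = 14.9896
  (106 − 59.253)²/59.253 = 36.8805
  (172 − 181.831)²/181.831 = 0.5315
χ² = 12.3796 + 30.4582 + 0.4390 + 14.9896 + 36.8805 + 0.5315 = 95.68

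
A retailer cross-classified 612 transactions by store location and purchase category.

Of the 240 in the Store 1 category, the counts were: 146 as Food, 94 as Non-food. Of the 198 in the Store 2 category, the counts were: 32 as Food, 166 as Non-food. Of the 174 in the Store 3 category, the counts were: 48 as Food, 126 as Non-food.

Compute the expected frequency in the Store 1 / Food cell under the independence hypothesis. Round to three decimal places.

Row total (Store 1) = 240; column total (Food) = 226; grand total N = 612.
Expected count = (row total × column total) / N = 240 × 226 / 612 = 88.627.

88.627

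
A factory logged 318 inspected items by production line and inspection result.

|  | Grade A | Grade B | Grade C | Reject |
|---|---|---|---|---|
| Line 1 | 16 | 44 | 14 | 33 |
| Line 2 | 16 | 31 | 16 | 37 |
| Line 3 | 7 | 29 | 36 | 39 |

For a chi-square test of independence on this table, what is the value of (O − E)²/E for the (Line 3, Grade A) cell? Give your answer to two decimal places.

3.21

Row total (Line 3) = 111; column total (Grade A) = 39; N = 318.
Expected count E = 111 × 39 / 318 = 13.613.
Contribution = (O − E)²/E = (7 − 13.613)² / 13.613 = 3.21.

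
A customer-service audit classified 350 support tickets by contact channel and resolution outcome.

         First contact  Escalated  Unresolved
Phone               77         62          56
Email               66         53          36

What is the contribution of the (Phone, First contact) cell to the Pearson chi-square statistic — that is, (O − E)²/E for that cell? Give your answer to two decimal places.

0.09

Row total (Phone) = 195; column total (First contact) = 143; N = 350.
Expected count E = 195 × 143 / 350 = 79.671.
Contribution = (O − E)²/E = (77 − 79.671)² / 79.671 = 0.09.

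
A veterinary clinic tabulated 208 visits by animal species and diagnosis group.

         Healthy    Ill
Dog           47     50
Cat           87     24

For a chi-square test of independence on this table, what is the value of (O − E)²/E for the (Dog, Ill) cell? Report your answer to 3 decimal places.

Row total (Dog) = 97; column total (Ill) = 74; N = 208.
Expected count E = 97 × 74 / 208 = 34.5096.
Contribution = (O − E)²/E = (50 − 34.5096)² / 34.5096 = 6.953.

6.953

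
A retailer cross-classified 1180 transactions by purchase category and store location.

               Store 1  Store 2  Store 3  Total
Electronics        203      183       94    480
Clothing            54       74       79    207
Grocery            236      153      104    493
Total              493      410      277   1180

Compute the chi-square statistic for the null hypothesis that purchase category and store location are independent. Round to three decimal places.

Grand total N = 1180.
Expected counts (row total × column total / N):
  Electronics, Store 1: 480×493/1180 = 200.5424
  Electronics, Store 2: 480×410/1180 = 166.7797
  Electronics, Store 3: 480×277/1180 = 112.6780
  Clothing, Store 1: 207×493/1180 = 86.4839
  Clothing, Store 2: 207×410/1180 = 71.9237
  Clothing, Store 3: 207×277/1180 = 48.5924
  Grocery, Store 1: 493×493/1180 = 205.9737
  Grocery, Store 2: 493×410/1180 = 171.2966
  Grocery, Store 3: 493×277/1180 = 115.7297
Contributions (O − E)²/E:
  (203 − 200.5424)²/200.5424 = 0.0301
  (183 − 166.7797)²/166.7797 = 1.5775
  (94 − 112.6780)²/112.6780 = 3.0961
  (54 − 86.4839)²/86.4839 = 12.2012
  (74 − 71.9237)²/71.9237 = 0.0599
  (79 − 48.5924)²/48.5924 = 19.0281
  (236 − 205.9737)²/205.9737 = 4.3772
  (153 − 171.2966)²/171.2966 = 1.9543
  (104 − 115.7297)²/115.7297 = 1.1889
χ² = 0.0301 + 1.5775 + 3.0961 + 12.2012 + 0.0599 + 19.0281 + 4.3772 + 1.9543 + 1.1889 = 43.513

43.513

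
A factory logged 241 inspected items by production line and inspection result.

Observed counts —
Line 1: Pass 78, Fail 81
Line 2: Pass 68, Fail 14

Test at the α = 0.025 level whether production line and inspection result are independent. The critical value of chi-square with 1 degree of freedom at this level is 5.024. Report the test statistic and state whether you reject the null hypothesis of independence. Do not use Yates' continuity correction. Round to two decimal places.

25.99; reject H₀

Row totals: 159, 82. Column totals: 146, 95. Grand total N = 241.
Expected counts (row total × column total / N):
  Line 1, Pass: 159×146/241 = 96.324
  Line 1, Fail: 159×95/241 = 62.676
  Line 2, Pass: 82×146/241 = 49.676
  Line 2, Fail: 82×95/241 = 32.324
Contributions (O − E)²/E:
  (78 − 96.324)²/96.324 = 3.4858
  (81 − 62.676)²/62.676 = 5.3572
  (68 − 49.676)²/49.676 = 6.7592
  (14 − 32.324)²/32.324 = 10.3876
χ² = 3.4858 + 5.3572 + 6.7592 + 10.3876 = 25.99
df = (2−1)(2−1) = 1. Since 25.99 > 5.024, reject the null hypothesis of independence at α = 0.025.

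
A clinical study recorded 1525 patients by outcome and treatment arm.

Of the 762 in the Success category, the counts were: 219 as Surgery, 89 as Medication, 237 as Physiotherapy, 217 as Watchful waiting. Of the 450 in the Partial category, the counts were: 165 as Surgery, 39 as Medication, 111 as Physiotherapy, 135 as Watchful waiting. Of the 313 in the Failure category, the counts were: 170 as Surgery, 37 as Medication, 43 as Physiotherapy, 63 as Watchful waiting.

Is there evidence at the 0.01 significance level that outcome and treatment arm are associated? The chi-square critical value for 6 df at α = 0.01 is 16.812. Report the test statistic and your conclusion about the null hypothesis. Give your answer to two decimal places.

76.53; reject H₀

Row totals: 762, 450, 313. Column totals: 554, 165, 391, 415. Grand total N = 1525.
Expected counts (row total × column total / N):
  Success, Surgery: 762×554/1525 = 276.818
  Success, Medication: 762×165/1525 = 82.446
  Success, Physiotherapy: 762×391/1525 = 195.372
  Success, Watchful waiting: 762×415/1525 = 207.364
  Partial, Surgery: 450×554/1525 = 163.475
  Partial, Medication: 450×165/1525 = 48.689
  Partial, Physiotherapy: 450×391/1525 = 115.377
  Partial, Watchful waiting: 450×415/1525 = 122.459
  Failure, Surgery: 313×554/1525 = 113.706
  Failure, Medication: 313×165/1525 = 33.866
  Failure, Physiotherapy: 313×391/1525 = 80.251
  Failure, Watchful waiting: 313×415/1525 = 85.177
Contributions (O − E)²/E:
  (219 − 276.818)²/276.818 = 12.0762
  (89 − 82.446)²/82.446 = 0.5210
  (237 − 195.372)²/195.372 = 8.8697
  (217 − 207.364)²/207.364 = 0.4478
  (165 − 163.475)²/163.475 = 0.0142
  (39 − 48.689)²/48.689 = 1.9281
  (111 − 115.377)²/115.377 = 0.1660
  (135 − 122.459)²/122.459 = 1.2843
  (170 − 113.706)²/113.706 = 27.8702
  (37 − 33.866)²/33.866 = 0.2900
  (43 − 80.251)²/80.251 = 17.2912
  (63 − 85.177)²/85.177 = 5.7741
χ² = 12.0762 + 0.5210 + 8.8697 + 0.4478 + 0.0142 + 1.9281 + 0.1660 + 1.2843 + 27.8702 + 0.2900 + 17.2912 + 5.7741 = 76.53
df = (3−1)(4−1) = 6. Since 76.53 > 16.812, reject the null hypothesis of independence at α = 0.01.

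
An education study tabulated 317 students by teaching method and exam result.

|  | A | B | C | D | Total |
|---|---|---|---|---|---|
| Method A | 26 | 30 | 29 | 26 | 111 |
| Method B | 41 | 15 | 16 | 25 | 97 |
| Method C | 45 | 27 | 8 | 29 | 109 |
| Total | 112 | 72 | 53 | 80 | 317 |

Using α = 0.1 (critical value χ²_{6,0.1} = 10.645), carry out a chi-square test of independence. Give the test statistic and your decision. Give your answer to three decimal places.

22.076; reject H₀

Grand total N = 317.
Expected counts (row total × column total / N):
  Method A, A: 111×112/317 = 39.2177
  Method A, B: 111×72/317 = 25.2114
  Method A, C: 111×53/317 = 18.5584
  Method A, D: 111×80/317 = 28.0126
  Method B, A: 97×112/317 = 34.2713
  Method B, B: 97×72/317 = 22.0315
  Method B, C: 97×53/317 = 16.2177
  Method B, D: 97×80/317 = 24.4795
  Method C, A: 109×112/317 = 38.5110
  Method C, B: 109×72/317 = 24.7571
  Method C, C: 109×53/317 = 18.2240
  Method C, D: 109×80/317 = 27.5079
Contributions (O − E)²/E:
  (26 − 39.2177)²/39.2177 = 4.4548
  (30 − 25.2114)²/25.2114 = 0.9095
  (29 − 18.5584)²/18.5584 = 5.8748
  (26 − 28.0126)²/28.0126 = 0.1446
  (41 − 34.2713)²/34.2713 = 1.3211
  (15 − 22.0315)²/22.0315 = 2.2442
  (16 − 16.2177)²/16.2177 = 0.0029
  (25 − 24.4795)²/24.4795 = 0.0111
  (45 − 38.5110)²/38.5110 = 1.0934
  (27 − 24.7571)²/24.7571 = 0.2032
  (8 − 18.2240)²/18.2240 = 5.7359
  (29 − 27.5079)²/27.5079 = 0.0809
χ² = 4.4548 + 0.9095 + 5.8748 + 0.1446 + 1.3211 + 2.2442 + 0.0029 + 0.0111 + 1.0934 + 0.2032 + 5.7359 + 0.0809 = 22.076
df = (3−1)(4−1) = 6. Since 22.076 > 10.645, reject the null hypothesis of independence at α = 0.1.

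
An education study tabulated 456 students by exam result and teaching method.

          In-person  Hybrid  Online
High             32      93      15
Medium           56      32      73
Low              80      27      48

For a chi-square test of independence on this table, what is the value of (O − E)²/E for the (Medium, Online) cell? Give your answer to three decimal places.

Row total (Medium) = 161; column total (Online) = 136; N = 456.
Expected count E = 161 × 136 / 456 = 48.0175.
Contribution = (O − E)²/E = (73 − 48.0175)² / 48.0175 = 12.998.

12.998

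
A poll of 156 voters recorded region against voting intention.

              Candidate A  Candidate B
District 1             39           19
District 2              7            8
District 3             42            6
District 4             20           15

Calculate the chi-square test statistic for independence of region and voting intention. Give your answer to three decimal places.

13.615

Row totals: 58, 15, 48, 35. Column totals: 108, 48. Grand total N = 156.
Expected counts (row total × column total / N):
  District 1, Candidate A: 58×108/156 = 40.1538
  District 1, Candidate B: 58×48/156 = 17.8462
  District 2, Candidate A: 15×108/156 = 10.3846
  District 2, Candidate B: 15×48/156 = 4.6154
  District 3, Candidate A: 48×108/156 = 33.2308
  District 3, Candidate B: 48×48/156 = 14.7692
  District 4, Candidate A: 35×108/156 = 24.2308
  District 4, Candidate B: 35×48/156 = 10.7692
Contributions (O − E)²/E:
  (39 − 40.1538)²/40.1538 = 0.0332
  (19 − 17.8462)²/17.8462 = 0.0746
  (7 − 10.3846)²/10.3846 = 1.1031
  (8 − 4.6154)²/4.6154 = 2.4820
  (42 − 33.2308)²/33.2308 = 2.3141
  (6 − 14.7692)²/14.7692 = 5.2067
  (20 − 24.2308)²/24.2308 = 0.7387
  (15 − 10.7692)²/10.7692 = 1.6621
χ² = 0.0332 + 0.0746 + 1.1031 + 2.4820 + 2.3141 + 5.2067 + 0.7387 + 1.6621 = 13.615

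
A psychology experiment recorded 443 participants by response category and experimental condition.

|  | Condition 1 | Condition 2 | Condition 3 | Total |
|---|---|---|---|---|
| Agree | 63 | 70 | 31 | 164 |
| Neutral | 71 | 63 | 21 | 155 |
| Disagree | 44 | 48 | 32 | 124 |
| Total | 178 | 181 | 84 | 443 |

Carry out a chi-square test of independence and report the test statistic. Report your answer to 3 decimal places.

7.764

Grand total N = 443.
Expected counts (row total × column total / N):
  Agree, Condition 1: 164×178/443 = 65.8962
  Agree, Condition 2: 164×181/443 = 67.0068
  Agree, Condition 3: 164×84/443 = 31.0971
  Neutral, Condition 1: 155×178/443 = 62.2799
  Neutral, Condition 2: 155×181/443 = 63.3296
  Neutral, Condition 3: 155×84/443 = 29.3905
  Disagree, Condition 1: 124×178/443 = 49.8239
  Disagree, Condition 2: 124×181/443 = 50.6637
  Disagree, Condition 3: 124×84/443 = 23.5124
Contributions (O − E)²/E:
  (63 − 65.8962)²/65.8962 = 0.1273
  (70 − 67.0068)²/67.0068 = 0.1337
  (31 − 31.0971)²/31.0971 = 0.0003
  (71 − 62.2799)²/62.2799 = 1.2209
  (63 − 63.3296)²/63.3296 = 0.0017
  (21 − 29.3905)²/29.3905 = 2.3953
  (44 − 49.8239)²/49.8239 = 0.6808
  (48 − 50.6637)²/50.6637 = 0.1400
  (32 − 23.5124)²/23.5124 = 3.0639
χ² = 0.1273 + 0.1337 + 0.0003 + 1.2209 + 0.0017 + 2.3953 + 0.6808 + 0.1400 + 3.0639 = 7.764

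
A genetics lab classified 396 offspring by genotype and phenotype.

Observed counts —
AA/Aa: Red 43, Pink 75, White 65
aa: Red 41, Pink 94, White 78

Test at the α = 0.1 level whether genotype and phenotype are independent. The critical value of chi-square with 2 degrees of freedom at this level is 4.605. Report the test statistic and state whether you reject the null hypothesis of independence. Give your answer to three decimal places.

1.099; fail to reject H₀

Row totals: 183, 213. Column totals: 84, 169, 143. Grand total N = 396.
Expected counts (row total × column total / N):
  AA/Aa, Red: 183×84/396 = 38.81818
  AA/Aa, Pink: 183×169/396 = 78.09848
  AA/Aa, White: 183×143/396 = 66.08333
  aa, Red: 213×84/396 = 45.18182
  aa, Pink: 213×169/396 = 90.90152
  aa, White: 213×143/396 = 76.91667
Contributions (O − E)²/E:
  (43 − 38.81818)²/38.81818 = 0.4505
  (75 − 78.09848)²/78.09848 = 0.1229
  (65 − 66.08333)²/66.08333 = 0.0178
  (41 − 45.18182)²/45.18182 = 0.3870
  (94 − 90.90152)²/90.90152 = 0.1056
  (78 − 76.91667)²/76.91667 = 0.0153
χ² = 0.4505 + 0.1229 + 0.0178 + 0.3870 + 0.1056 + 0.0153 = 1.099
df = (2−1)(3−1) = 2. Since 1.099 < 4.605, fail to reject the null hypothesis of independence at α = 0.1.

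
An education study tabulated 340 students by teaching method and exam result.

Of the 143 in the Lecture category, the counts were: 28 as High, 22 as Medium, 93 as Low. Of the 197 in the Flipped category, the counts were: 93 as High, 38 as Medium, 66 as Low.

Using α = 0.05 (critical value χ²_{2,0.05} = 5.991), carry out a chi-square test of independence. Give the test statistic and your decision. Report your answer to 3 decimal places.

Row totals: 143, 197. Column totals: 121, 60, 159. Grand total N = 340.
Expected counts (row total × column total / N):
  Lecture, High: 143×121/340 = 50.8912
  Lecture, Medium: 143×60/340 = 25.2353
  Lecture, Low: 143×159/340 = 66.8735
  Flipped, High: 197×121/340 = 70.1088
  Flipped, Medium: 197×60/340 = 34.7647
  Flipped, Low: 197×159/340 = 92.1265
Contributions (O − E)²/E:
  (28 − 50.8912)²/50.8912 = 10.2966
  (22 − 25.2353)²/25.2353 = 0.4148
  (93 − 66.8735)²/66.8735 = 10.2072
  (93 − 70.1088)²/70.1088 = 7.4742
  (38 − 34.7647)²/34.7647 = 0.3011
  (66 − 92.1265)²/92.1265 = 7.4093
χ² = 10.2966 + 0.4148 + 10.2072 + 7.4742 + 0.3011 + 7.4093 = 36.103
df = (2−1)(3−1) = 2. Since 36.103 > 5.991, reject the null hypothesis of independence at α = 0.05.

36.103; reject H₀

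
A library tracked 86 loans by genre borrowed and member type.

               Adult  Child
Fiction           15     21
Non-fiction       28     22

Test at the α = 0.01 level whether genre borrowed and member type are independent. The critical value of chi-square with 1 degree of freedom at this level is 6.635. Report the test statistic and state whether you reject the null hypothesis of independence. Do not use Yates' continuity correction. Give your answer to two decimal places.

1.72; fail to reject H₀

Row totals: 36, 50. Column totals: 43, 43. Grand total N = 86.
Expected counts (row total × column total / N):
  Fiction, Adult: 36×43/86 = 18.000
  Fiction, Child: 36×43/86 = 18.000
  Non-fiction, Adult: 50×43/86 = 25.000
  Non-fiction, Child: 50×43/86 = 25.000
Contributions (O − E)²/E:
  (15 − 18.000)²/18.000 = 0.5000
  (21 − 18.000)²/18.000 = 0.5000
  (28 − 25.000)²/25.000 = 0.3600
  (22 − 25.000)²/25.000 = 0.3600
χ² = 0.5000 + 0.5000 + 0.3600 + 0.3600 = 1.72
df = (2−1)(2−1) = 1. Since 1.72 < 6.635, fail to reject the null hypothesis of independence at α = 0.01.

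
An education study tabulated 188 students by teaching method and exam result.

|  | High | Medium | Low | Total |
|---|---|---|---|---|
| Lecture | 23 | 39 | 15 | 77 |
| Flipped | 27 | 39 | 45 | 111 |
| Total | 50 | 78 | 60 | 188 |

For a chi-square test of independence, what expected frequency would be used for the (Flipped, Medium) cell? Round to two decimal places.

Row total (Flipped) = 111; column total (Medium) = 78; grand total N = 188.
Expected count = (row total × column total) / N = 111 × 78 / 188 = 46.05.

46.05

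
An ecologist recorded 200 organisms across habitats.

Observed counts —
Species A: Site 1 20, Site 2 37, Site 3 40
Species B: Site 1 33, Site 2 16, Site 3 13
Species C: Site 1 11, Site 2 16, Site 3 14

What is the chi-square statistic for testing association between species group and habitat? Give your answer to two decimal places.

Row totals: 97, 62, 41. Column totals: 64, 69, 67. Grand total N = 200.
Expected counts (row total × column total / N):
  Species A, Site 1: 97×64/200 = 31.040
  Species A, Site 2: 97×69/200 = 33.465
  Species A, Site 3: 97×67/200 = 32.495
  Species B, Site 1: 62×64/200 = 19.840
  Species B, Site 2: 62×69/200 = 21.390
  Species B, Site 3: 62×67/200 = 20.770
  Species C, Site 1: 41×64/200 = 13.120
  Species C, Site 2: 41×69/200 = 14.145
  Species C, Site 3: 41×67/200 = 13.735
Contributions (O − E)²/E:
  (20 − 31.040)²/31.040 = 3.9266
  (37 − 33.465)²/33.465 = 0.3734
  (40 − 32.495)²/32.495 = 1.7333
  (33 − 19.840)²/19.840 = 8.7291
  (16 − 21.390)²/21.390 = 1.3582
  (13 − 20.770)²/20.770 = 2.9067
  (11 − 13.120)²/13.120 = 0.3426
  (16 − 14.145)²/14.145 = 0.2433
  (14 − 13.735)²/13.735 = 0.0051
χ² = 3.9266 + 0.3734 + 1.7333 + 8.7291 + 1.3582 + 2.9067 + 0.3426 + 0.2433 + 0.0051 = 19.62

19.62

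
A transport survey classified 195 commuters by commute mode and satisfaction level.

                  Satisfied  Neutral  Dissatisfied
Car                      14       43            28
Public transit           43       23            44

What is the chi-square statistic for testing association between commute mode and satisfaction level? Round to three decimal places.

21.519

Row totals: 85, 110. Column totals: 57, 66, 72. Grand total N = 195.
Expected counts (row total × column total / N):
  Car, Satisfied: 85×57/195 = 24.8462
  Car, Neutral: 85×66/195 = 28.7692
  Car, Dissatisfied: 85×72/195 = 31.3846
  Public transit, Satisfied: 110×57/195 = 32.1538
  Public transit, Neutral: 110×66/195 = 37.2308
  Public transit, Dissatisfied: 110×72/195 = 40.6154
Contributions (O − E)²/E:
  (14 − 24.8462)²/24.8462 = 4.7347
  (43 − 28.7692)²/28.7692 = 7.0393
  (28 − 31.3846)²/31.3846 = 0.3650
  (43 − 32.1538)²/32.1538 = 3.6587
  (23 − 37.2308)²/37.2308 = 5.4395
  (44 − 40.6154)²/40.6154 = 0.2820
χ² = 4.7347 + 7.0393 + 0.3650 + 3.6587 + 5.4395 + 0.2820 = 21.519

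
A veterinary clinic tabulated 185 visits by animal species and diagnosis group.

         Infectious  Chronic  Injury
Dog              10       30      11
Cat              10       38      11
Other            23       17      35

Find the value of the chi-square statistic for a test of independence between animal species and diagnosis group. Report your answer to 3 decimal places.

Row totals: 51, 59, 75. Column totals: 43, 85, 57. Grand total N = 185.
Expected counts (row total × column total / N):
  Dog, Infectious: 51×43/185 = 11.8541
  Dog, Chronic: 51×85/185 = 23.4324
  Dog, Injury: 51×57/185 = 15.7135
  Cat, Infectious: 59×43/185 = 13.7135
  Cat, Chronic: 59×85/185 = 27.1081
  Cat, Injury: 59×57/185 = 18.1784
  Other, Infectious: 75×43/185 = 17.4324
  Other, Chronic: 75×85/185 = 34.4595
  Other, Injury: 75×57/185 = 23.1081
Contributions (O − E)²/E:
  (10 − 11.8541)²/11.8541 = 0.2900
  (30 − 23.4324)²/23.4324 = 1.8408
  (11 − 15.7135)²/15.7135 = 1.4139
  (10 − 13.7135)²/13.7135 = 1.0056
  (38 − 27.1081)²/27.1081 = 4.3763
  (11 − 18.1784)²/18.1784 = 2.8347
  (23 − 17.4324)²/17.4324 = 1.7782
  (17 − 34.4595)²/34.4595 = 8.8462
  (35 − 23.1081)²/23.1081 = 6.1198
χ² = 0.2900 + 1.8408 + 1.4139 + 1.0056 + 4.3763 + 2.8347 + 1.7782 + 8.8462 + 6.1198 = 28.505

28.505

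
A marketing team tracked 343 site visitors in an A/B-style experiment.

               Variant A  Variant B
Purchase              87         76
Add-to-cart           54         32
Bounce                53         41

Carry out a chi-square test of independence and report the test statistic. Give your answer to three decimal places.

2.033

Row totals: 163, 86, 94. Column totals: 194, 149. Grand total N = 343.
Expected counts (row total × column total / N):
  Purchase, Variant A: 163×194/343 = 92.1924
  Purchase, Variant B: 163×149/343 = 70.8076
  Add-to-cart, Variant A: 86×194/343 = 48.6414
  Add-to-cart, Variant B: 86×149/343 = 37.3586
  Bounce, Variant A: 94×194/343 = 53.1662
  Bounce, Variant B: 94×149/343 = 40.8338
Contributions (O − E)²/E:
  (87 − 92.1924)²/92.1924 = 0.2924
  (76 − 70.8076)²/70.8076 = 0.3808
  (54 − 48.6414)²/48.6414 = 0.5903
  (32 − 37.3586)²/37.3586 = 0.7686
  (53 − 53.1662)²/53.1662 = 0.0005
  (41 − 40.8338)²/40.8338 = 0.0007
χ² = 0.2924 + 0.3808 + 0.5903 + 0.7686 + 0.0005 + 0.0007 = 2.033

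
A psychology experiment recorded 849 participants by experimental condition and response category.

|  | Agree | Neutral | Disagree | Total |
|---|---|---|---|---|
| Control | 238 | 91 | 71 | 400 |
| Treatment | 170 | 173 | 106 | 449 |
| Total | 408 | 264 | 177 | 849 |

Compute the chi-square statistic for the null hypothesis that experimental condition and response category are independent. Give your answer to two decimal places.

Grand total N = 849.
Expected counts (row total × column total / N):
  Control, Agree: 400×408/849 = 192.226
  Control, Neutral: 400×264/849 = 124.382
  Control, Disagree: 400×177/849 = 83.392
  Treatment, Agree: 449×408/849 = 215.774
  Treatment, Neutral: 449×264/849 = 139.618
  Treatment, Disagree: 449×177/849 = 93.608
Contributions (O − E)²/E:
  (238 − 192.226)²/192.226 = 10.9000
  (91 − 124.382)²/124.382 = 8.9592
  (71 − 83.392)²/83.392 = 1.8414
  (170 − 215.774)²/215.774 = 9.7104
  (173 − 139.618)²/139.618 = 7.9815
  (106 − 93.608)²/93.608 = 1.6405
χ² = 10.9000 + 8.9592 + 1.8414 + 9.7104 + 7.9815 + 1.6405 = 41.03

41.03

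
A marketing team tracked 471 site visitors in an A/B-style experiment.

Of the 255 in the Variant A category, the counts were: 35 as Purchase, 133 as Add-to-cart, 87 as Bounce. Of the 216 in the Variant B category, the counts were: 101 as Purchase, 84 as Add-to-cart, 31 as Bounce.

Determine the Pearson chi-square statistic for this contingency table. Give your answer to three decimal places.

66.900

Row totals: 255, 216. Column totals: 136, 217, 118. Grand total N = 471.
Expected counts (row total × column total / N):
  Variant A, Purchase: 255×136/471 = 73.6306
  Variant A, Add-to-cart: 255×217/471 = 117.4841
  Variant A, Bounce: 255×118/471 = 63.8854
  Variant B, Purchase: 216×136/471 = 62.3694
  Variant B, Add-to-cart: 216×217/471 = 99.5159
  Variant B, Bounce: 216×118/471 = 54.1146
Contributions (O − E)²/E:
  (35 − 73.6306)²/73.6306 = 20.2677
  (133 − 117.4841)²/117.4841 = 2.0492
  (87 − 63.8854)²/63.8854 = 8.3632
  (101 − 62.3694)²/62.3694 = 23.9272
  (84 − 99.5159)²/99.5159 = 2.4191
  (31 − 54.1146)²/54.1146 = 9.8732
χ² = 20.2677 + 2.0492 + 8.3632 + 23.9272 + 2.4191 + 9.8732 = 66.900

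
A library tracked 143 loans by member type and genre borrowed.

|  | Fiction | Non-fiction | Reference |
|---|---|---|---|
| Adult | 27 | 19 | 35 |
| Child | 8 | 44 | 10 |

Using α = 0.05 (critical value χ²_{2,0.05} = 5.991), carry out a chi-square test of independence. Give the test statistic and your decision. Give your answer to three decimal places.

32.167; reject H₀

Row totals: 81, 62. Column totals: 35, 63, 45. Grand total N = 143.
Expected counts (row total × column total / N):
  Adult, Fiction: 81×35/143 = 19.82517
  Adult, Non-fiction: 81×63/143 = 35.68531
  Adult, Reference: 81×45/143 = 25.48951
  Child, Fiction: 62×35/143 = 15.17483
  Child, Non-fiction: 62×63/143 = 27.31469
  Child, Reference: 62×45/143 = 19.51049
Contributions (O − E)²/E:
  (27 − 19.82517)²/19.82517 = 2.5966
  (19 − 35.68531)²/35.68531 = 7.8015
  (35 − 25.48951)²/25.48951 = 3.5485
  (8 − 15.17483)²/15.17483 = 3.3923
  (44 − 27.31469)²/27.31469 = 10.1923
  (10 − 19.51049)²/19.51049 = 4.6359
χ² = 2.5966 + 7.8015 + 3.5485 + 3.3923 + 10.1923 + 4.6359 = 32.167
df = (2−1)(3−1) = 2. Since 32.167 > 5.991, reject the null hypothesis of independence at α = 0.05.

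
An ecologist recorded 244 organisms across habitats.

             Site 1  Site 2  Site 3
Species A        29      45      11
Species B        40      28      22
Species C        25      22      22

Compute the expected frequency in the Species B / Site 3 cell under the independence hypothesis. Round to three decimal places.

Row total (Species B) = 90; column total (Site 3) = 55; grand total N = 244.
Expected count = (row total × column total) / N = 90 × 55 / 244 = 20.287.

20.287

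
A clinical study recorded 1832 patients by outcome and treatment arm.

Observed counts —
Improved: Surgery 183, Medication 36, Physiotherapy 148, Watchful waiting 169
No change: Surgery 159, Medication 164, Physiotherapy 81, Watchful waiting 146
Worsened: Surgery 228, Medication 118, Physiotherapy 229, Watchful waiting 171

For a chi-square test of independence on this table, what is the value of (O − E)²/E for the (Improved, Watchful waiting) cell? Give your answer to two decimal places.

Row total (Improved) = 536; column total (Watchful waiting) = 486; N = 1832.
Expected count E = 536 × 486 / 1832 = 142.192.
Contribution = (O − E)²/E = (169 − 142.192)² / 142.192 = 5.05.

5.05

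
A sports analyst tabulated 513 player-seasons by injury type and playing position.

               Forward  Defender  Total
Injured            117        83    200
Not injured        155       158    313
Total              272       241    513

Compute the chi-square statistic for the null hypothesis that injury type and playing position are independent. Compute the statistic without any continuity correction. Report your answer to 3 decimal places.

Grand total N = 513.
Expected counts (row total × column total / N):
  Injured, Forward: 200×272/513 = 106.0429
  Injured, Defender: 200×241/513 = 93.9571
  Not injured, Forward: 313×272/513 = 165.9571
  Not injured, Defender: 313×241/513 = 147.0429
Contributions (O − E)²/E:
  (117 − 106.0429)²/106.0429 = 1.1322
  (83 − 93.9571)²/93.9571 = 1.2778
  (155 − 165.9571)²/165.9571 = 0.7234
  (158 − 147.0429)²/147.0429 = 0.8165
χ² = 1.1322 + 1.2778 + 0.7234 + 0.8165 = 3.950

3.950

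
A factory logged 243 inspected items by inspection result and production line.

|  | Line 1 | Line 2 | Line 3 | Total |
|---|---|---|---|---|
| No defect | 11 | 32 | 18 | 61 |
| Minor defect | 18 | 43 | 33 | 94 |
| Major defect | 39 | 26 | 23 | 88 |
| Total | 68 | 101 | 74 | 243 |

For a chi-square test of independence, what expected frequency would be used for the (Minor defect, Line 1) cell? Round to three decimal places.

26.305

Row total (Minor defect) = 94; column total (Line 1) = 68; grand total N = 243.
Expected count = (row total × column total) / N = 94 × 68 / 243 = 26.305.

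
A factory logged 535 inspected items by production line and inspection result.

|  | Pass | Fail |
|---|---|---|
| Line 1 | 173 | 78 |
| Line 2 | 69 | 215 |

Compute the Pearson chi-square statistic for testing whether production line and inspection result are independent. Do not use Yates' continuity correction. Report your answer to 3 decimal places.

107.124

Row totals: 251, 284. Column totals: 242, 293. Grand total N = 535.
Expected counts (row total × column total / N):
  Line 1, Pass: 251×242/535 = 113.53645
  Line 1, Fail: 251×293/535 = 137.46355
  Line 2, Pass: 284×242/535 = 128.46355
  Line 2, Fail: 284×293/535 = 155.53645
Contributions (O − E)²/E:
  (173 − 113.53645)²/113.53645 = 31.1434
  (78 − 137.46355)²/137.46355 = 25.7226
  (69 − 128.46355)²/128.46355 = 27.5246
  (215 − 155.53645)²/155.53645 = 22.7337
χ² = 31.1434 + 25.7226 + 27.5246 + 22.7337 = 107.124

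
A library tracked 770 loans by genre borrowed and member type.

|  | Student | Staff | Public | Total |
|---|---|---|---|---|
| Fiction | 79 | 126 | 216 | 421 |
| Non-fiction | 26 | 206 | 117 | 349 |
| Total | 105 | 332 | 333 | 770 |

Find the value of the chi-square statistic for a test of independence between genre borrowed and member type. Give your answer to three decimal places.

69.336

Grand total N = 770.
Expected counts (row total × column total / N):
  Fiction, Student: 421×105/770 = 57.4091
  Fiction, Staff: 421×332/770 = 181.5221
  Fiction, Public: 421×333/770 = 182.0688
  Non-fiction, Student: 349×105/770 = 47.5909
  Non-fiction, Staff: 349×332/770 = 150.4779
  Non-fiction, Public: 349×333/770 = 150.9312
Contributions (O − E)²/E:
  (79 − 57.4091)²/57.4091 = 8.1201
  (126 − 181.5221)²/181.5221 = 16.9825
  (216 − 182.0688)²/182.0688 = 6.3236
  (26 − 47.5909)²/47.5909 = 9.7953
  (206 − 150.4779)²/150.4779 = 20.4861
  (117 − 150.9312)²/150.9312 = 7.6282
χ² = 8.1201 + 16.9825 + 6.3236 + 9.7953 + 20.4861 + 7.6282 = 69.336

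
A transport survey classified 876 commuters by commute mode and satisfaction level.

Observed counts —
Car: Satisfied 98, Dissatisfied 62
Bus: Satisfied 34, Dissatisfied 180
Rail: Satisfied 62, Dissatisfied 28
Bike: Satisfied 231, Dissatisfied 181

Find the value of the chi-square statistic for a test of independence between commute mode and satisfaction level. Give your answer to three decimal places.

Row totals: 160, 214, 90, 412. Column totals: 425, 451. Grand total N = 876.
Expected counts (row total × column total / N):
  Car, Satisfied: 160×425/876 = 77.6256
  Car, Dissatisfied: 160×451/876 = 82.3744
  Bus, Satisfied: 214×425/876 = 103.8242
  Bus, Dissatisfied: 214×451/876 = 110.1758
  Rail, Satisfied: 90×425/876 = 43.6644
  Rail, Dissatisfied: 90×451/876 = 46.3356
  Bike, Satisfied: 412×425/876 = 199.8858
  Bike, Dissatisfied: 412×451/876 = 212.1142
Contributions (O − E)²/E:
  (98 − 77.6256)²/77.6256 = 5.3477
  (62 − 82.3744)²/82.3744 = 5.0394
  (34 − 103.8242)²/103.8242 = 46.9584
  (180 − 110.1758)²/110.1758 = 44.2513
  (62 − 43.6644)²/43.6644 = 7.6995
  (28 − 46.3356)²/46.3356 = 7.2556
  (231 − 199.8858)²/199.8858 = 4.8432
  (181 − 212.1142)²/212.1142 = 4.5640
χ² = 5.3477 + 5.0394 + 46.9584 + 44.2513 + 7.6995 + 7.2556 + 4.8432 + 4.5640 = 125.959

125.959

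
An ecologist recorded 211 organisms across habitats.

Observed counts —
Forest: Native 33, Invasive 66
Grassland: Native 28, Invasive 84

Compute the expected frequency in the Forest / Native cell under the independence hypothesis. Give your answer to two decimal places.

28.62

Row total (Forest) = 99; column total (Native) = 61; grand total N = 211.
Expected count = (row total × column total) / N = 99 × 61 / 211 = 28.62.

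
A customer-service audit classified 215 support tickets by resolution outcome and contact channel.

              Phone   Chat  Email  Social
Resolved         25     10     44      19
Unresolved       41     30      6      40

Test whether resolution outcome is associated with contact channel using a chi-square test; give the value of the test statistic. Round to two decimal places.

Row totals: 98, 117. Column totals: 66, 40, 50, 59. Grand total N = 215.
Expected counts (row total × column total / N):
  Resolved, Phone: 98×66/215 = 30.084
  Resolved, Chat: 98×40/215 = 18.233
  Resolved, Email: 98×50/215 = 22.791
  Resolved, Social: 98×59/215 = 26.893
  Unresolved, Phone: 117×66/215 = 35.916
  Unresolved, Chat: 117×40/215 = 21.767
  Unresolved, Email: 117×50/215 = 27.209
  Unresolved, Social: 117×59/215 = 32.107
Contributions (O − E)²/E:
  (25 − 30.084)²/30.084 = 0.8592
  (10 − 18.233)²/18.233 = 3.7176
  (44 − 22.791)²/22.791 = 19.7368
  (19 − 26.893)²/26.893 = 2.3166
  (41 − 35.916)²/35.916 = 0.7197
  (30 − 21.767)²/21.767 = 3.1140
  (6 − 27.209)²/27.209 = 16.5321
  (40 − 32.107)²/32.107 = 1.9404
χ² = 0.8592 + 3.7176 + 19.7368 + 2.3166 + 0.7197 + 3.1140 + 16.5321 + 1.9404 = 48.94

48.94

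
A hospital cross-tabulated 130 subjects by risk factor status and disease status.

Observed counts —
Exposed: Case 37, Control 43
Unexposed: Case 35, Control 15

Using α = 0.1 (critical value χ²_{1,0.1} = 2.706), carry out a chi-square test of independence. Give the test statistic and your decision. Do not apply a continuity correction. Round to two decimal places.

7.02; reject H₀

Row totals: 80, 50. Column totals: 72, 58. Grand total N = 130.
Expected counts (row total × column total / N):
  Exposed, Case: 80×72/130 = 44.308
  Exposed, Control: 80×58/130 = 35.692
  Unexposed, Case: 50×72/130 = 27.692
  Unexposed, Control: 50×58/130 = 22.308
Contributions (O − E)²/E:
  (37 − 44.308)²/44.308 = 1.2054
  (43 − 35.692)²/35.692 = 1.4963
  (35 − 27.692)²/27.692 = 1.9286
  (15 − 22.308)²/22.308 = 2.3941
χ² = 1.2054 + 1.4963 + 1.9286 + 2.3941 = 7.02
df = (2−1)(2−1) = 1. Since 7.02 > 2.706, reject the null hypothesis of independence at α = 0.1.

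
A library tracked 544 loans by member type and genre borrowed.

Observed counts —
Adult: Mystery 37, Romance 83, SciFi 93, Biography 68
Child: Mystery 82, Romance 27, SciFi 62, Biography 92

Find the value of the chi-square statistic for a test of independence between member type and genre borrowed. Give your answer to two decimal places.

54.79

Row totals: 281, 263. Column totals: 119, 110, 155, 160. Grand total N = 544.
Expected counts (row total × column total / N):
  Adult, Mystery: 281×119/544 = 61.469
  Adult, Romance: 281×110/544 = 56.820
  Adult, SciFi: 281×155/544 = 80.064
  Adult, Biography: 281×160/544 = 82.647
  Child, Mystery: 263×119/544 = 57.531
  Child, Romance: 263×110/544 = 53.180
  Child, SciFi: 263×155/544 = 74.936
  Child, Biography: 263×160/544 = 77.353
Contributions (O − E)²/E:
  (37 − 61.469)²/61.469 = 9.7404
  (83 − 56.820)²/56.820 = 12.0625
  (93 − 80.064)²/80.064 = 2.0901
  (68 − 82.647)²/82.647 = 2.5958
  (82 − 57.531)²/57.531 = 10.4071
  (27 − 53.180)²/53.180 = 12.8882
  (62 − 74.936)²/74.936 = 2.2331
  (92 − 77.353)²/77.353 = 2.7734
χ² = 9.7404 + 12.0625 + 2.0901 + 2.5958 + 10.4071 + 12.8882 + 2.2331 + 2.7734 = 54.79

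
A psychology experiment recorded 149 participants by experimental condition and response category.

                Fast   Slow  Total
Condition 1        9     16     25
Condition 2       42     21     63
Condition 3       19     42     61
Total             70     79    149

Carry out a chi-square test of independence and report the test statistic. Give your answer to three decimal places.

17.151

Grand total N = 149.
Expected counts (row total × column total / N):
  Condition 1, Fast: 25×70/149 = 11.7450
  Condition 1, Slow: 25×79/149 = 13.2550
  Condition 2, Fast: 63×70/149 = 29.5973
  Condition 2, Slow: 63×79/149 = 33.4027
  Condition 3, Fast: 61×70/149 = 28.6577
  Condition 3, Slow: 61×79/149 = 32.3423
Contributions (O − E)²/E:
  (9 − 11.7450)²/11.7450 = 0.6416
  (16 − 13.2550)²/13.2550 = 0.5685
  (42 − 29.5973)²/29.5973 = 5.1973
  (21 − 33.4027)²/33.4027 = 4.6052
  (19 − 28.6577)²/28.6577 = 3.2547
  (42 − 32.3423)²/32.3423 = 2.8839
χ² = 0.6416 + 0.5685 + 5.1973 + 4.6052 + 3.2547 + 2.8839 = 17.151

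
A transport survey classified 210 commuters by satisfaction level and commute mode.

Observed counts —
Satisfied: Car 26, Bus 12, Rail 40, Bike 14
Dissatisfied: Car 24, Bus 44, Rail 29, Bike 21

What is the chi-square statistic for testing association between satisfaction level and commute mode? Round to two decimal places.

18.59

Row totals: 92, 118. Column totals: 50, 56, 69, 35. Grand total N = 210.
Expected counts (row total × column total / N):
  Satisfied, Car: 92×50/210 = 21.9048
  Satisfied, Bus: 92×56/210 = 24.5333
  Satisfied, Rail: 92×69/210 = 30.2286
  Satisfied, Bike: 92×35/210 = 15.3333
  Dissatisfied, Car: 118×50/210 = 28.0952
  Dissatisfied, Bus: 118×56/210 = 31.4667
  Dissatisfied, Rail: 118×69/210 = 38.7714
  Dissatisfied, Bike: 118×35/210 = 19.6667
Contributions (O − E)²/E:
  (26 − 21.9048)²/21.9048 = 0.7656
  (12 − 24.5333)²/24.5333 = 6.4029
  (40 − 30.2286)²/30.2286 = 3.1586
  (14 − 15.3333)²/15.3333 = 0.1159
  (24 − 28.0952)²/28.0952 = 0.5969
  (44 − 31.4667)²/31.4667 = 4.9921
  (29 − 38.7714)²/38.7714 = 2.4626
  (21 − 19.6667)²/19.6667 = 0.0904
χ² = 0.7656 + 6.4029 + 3.1586 + 0.1159 + 0.5969 + 4.9921 + 2.4626 + 0.0904 = 18.59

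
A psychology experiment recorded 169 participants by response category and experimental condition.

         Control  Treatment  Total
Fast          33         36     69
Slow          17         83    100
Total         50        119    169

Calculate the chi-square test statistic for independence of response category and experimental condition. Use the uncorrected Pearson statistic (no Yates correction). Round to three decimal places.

Grand total N = 169.
Expected counts (row total × column total / N):
  Fast, Control: 69×50/169 = 20.4142
  Fast, Treatment: 69×119/169 = 48.5858
  Slow, Control: 100×50/169 = 29.5858
  Slow, Treatment: 100×119/169 = 70.4142
Contributions (O − E)²/E:
  (33 − 20.4142)²/20.4142 = 7.7594
  (36 − 48.5858)²/48.5858 = 3.2603
  (17 − 29.5858)²/29.5858 = 5.3540
  (83 − 70.4142)²/70.4142 = 2.2496
χ² = 7.7594 + 3.2603 + 5.3540 + 2.2496 = 18.623

18.623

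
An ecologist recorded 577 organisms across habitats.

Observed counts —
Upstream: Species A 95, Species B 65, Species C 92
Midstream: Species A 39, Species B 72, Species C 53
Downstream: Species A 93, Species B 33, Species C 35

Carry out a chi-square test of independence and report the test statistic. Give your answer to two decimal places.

Row totals: 252, 164, 161. Column totals: 227, 170, 180. Grand total N = 577.
Expected counts (row total × column total / N):
  Upstream, Species A: 252×227/577 = 99.140
  Upstream, Species B: 252×170/577 = 74.246
  Upstream, Species C: 252×180/577 = 78.614
  Midstream, Species A: 164×227/577 = 64.520
  Midstream, Species B: 164×170/577 = 48.319
  Midstream, Species C: 164×180/577 = 51.161
  Downstream, Species A: 161×227/577 = 63.340
  Downstream, Species B: 161×170/577 = 47.435
  Downstream, Species C: 161×180/577 = 50.225
Contributions (O − E)²/E:
  (95 − 99.140)²/99.140 = 0.1729
  (65 − 74.246)²/74.246 = 1.1514
  (92 − 78.614)²/78.614 = 2.2793
  (39 − 64.520)²/64.520 = 10.0941
  (72 − 48.319)²/48.319 = 11.6060
  (53 − 51.161)²/51.161 = 0.0661
  (93 − 63.340)²/63.340 = 13.8888
  (33 − 47.435)²/47.435 = 4.3927
  (35 − 50.225)²/50.225 = 4.6152
χ² = 0.1729 + 1.1514 + 2.2793 + 10.0941 + 11.6060 + 0.0661 + 13.8888 + 4.3927 + 4.6152 = 48.27

48.27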